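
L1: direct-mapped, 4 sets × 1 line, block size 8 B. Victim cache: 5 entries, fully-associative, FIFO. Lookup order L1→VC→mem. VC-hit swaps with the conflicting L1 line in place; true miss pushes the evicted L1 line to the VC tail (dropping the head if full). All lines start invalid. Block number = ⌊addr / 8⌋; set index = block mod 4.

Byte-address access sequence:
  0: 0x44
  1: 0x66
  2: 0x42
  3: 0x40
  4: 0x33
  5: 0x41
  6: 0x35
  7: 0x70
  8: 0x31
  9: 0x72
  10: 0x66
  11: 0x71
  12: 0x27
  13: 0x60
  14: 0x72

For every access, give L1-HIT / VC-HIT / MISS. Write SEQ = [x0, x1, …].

SEQ = [MISS, MISS, VC-HIT, L1-HIT, MISS, L1-HIT, L1-HIT, MISS, VC-HIT, VC-HIT, VC-HIT, L1-HIT, MISS, VC-HIT, L1-HIT]

#0 0x44→b8/s0 MISS; vc=[]
#1 0x66→b12/s0 MISS; vc=[8]
#2 0x42→b8/s0 VC-HIT; vc=[12]
#3 0x40→b8/s0 L1-HIT; vc=[12]
#4 0x33→b6/s2 MISS; vc=[12]
#5 0x41→b8/s0 L1-HIT; vc=[12]
#6 0x35→b6/s2 L1-HIT; vc=[12]
#7 0x70→b14/s2 MISS; vc=[12,6]
#8 0x31→b6/s2 VC-HIT; vc=[12,14]
#9 0x72→b14/s2 VC-HIT; vc=[12,6]
#10 0x66→b12/s0 VC-HIT; vc=[8,6]
#11 0x71→b14/s2 L1-HIT; vc=[8,6]
#12 0x27→b4/s0 MISS; vc=[8,6,12]
#13 0x60→b12/s0 VC-HIT; vc=[8,6,4]
#14 0x72→b14/s2 L1-HIT; vc=[8,6,4]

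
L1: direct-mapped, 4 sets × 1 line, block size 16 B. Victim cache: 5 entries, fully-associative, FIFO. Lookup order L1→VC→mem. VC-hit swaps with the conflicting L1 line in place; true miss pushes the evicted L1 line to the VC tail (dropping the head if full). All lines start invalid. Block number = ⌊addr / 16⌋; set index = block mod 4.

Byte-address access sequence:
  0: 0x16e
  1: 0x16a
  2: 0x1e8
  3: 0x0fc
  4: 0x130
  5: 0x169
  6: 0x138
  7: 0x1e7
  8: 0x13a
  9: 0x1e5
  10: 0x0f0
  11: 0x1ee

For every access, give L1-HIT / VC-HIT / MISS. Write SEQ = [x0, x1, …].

SEQ = [MISS, L1-HIT, MISS, MISS, MISS, VC-HIT, L1-HIT, VC-HIT, L1-HIT, L1-HIT, VC-HIT, L1-HIT]

0: 0x16e (blk 22, set 2) → MISS  vc=[]
1: 0x16a (blk 22, set 2) → L1-HIT  vc=[]
2: 0x1e8 (blk 30, set 2) → MISS  vc=[22]
3: 0xfc (blk 15, set 3) → MISS  vc=[22]
4: 0x130 (blk 19, set 3) → MISS  vc=[22, 15]
5: 0x169 (blk 22, set 2) → VC-HIT  vc=[30, 15]
6: 0x138 (blk 19, set 3) → L1-HIT  vc=[30, 15]
7: 0x1e7 (blk 30, set 2) → VC-HIT  vc=[22, 15]
8: 0x13a (blk 19, set 3) → L1-HIT  vc=[22, 15]
9: 0x1e5 (blk 30, set 2) → L1-HIT  vc=[22, 15]
10: 0xf0 (blk 15, set 3) → VC-HIT  vc=[22, 19]
11: 0x1ee (blk 30, set 2) → L1-HIT  vc=[22, 19]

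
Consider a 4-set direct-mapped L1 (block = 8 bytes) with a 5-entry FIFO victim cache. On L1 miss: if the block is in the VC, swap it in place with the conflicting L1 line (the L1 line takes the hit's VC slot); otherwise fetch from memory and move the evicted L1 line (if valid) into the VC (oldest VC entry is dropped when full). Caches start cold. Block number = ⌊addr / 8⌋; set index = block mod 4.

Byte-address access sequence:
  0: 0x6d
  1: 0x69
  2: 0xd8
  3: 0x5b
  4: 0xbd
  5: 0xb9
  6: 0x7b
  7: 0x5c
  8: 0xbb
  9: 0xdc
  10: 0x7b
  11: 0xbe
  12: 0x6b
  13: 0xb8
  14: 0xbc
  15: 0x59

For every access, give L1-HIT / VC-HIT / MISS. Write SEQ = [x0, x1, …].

  [0] addr=0x6d blk=13 s=1: MISS | VC []
  [1] addr=0x69 blk=13 s=1: L1-HIT | VC []
  [2] addr=0xd8 blk=27 s=3: MISS | VC []
  [3] addr=0x5b blk=11 s=3: MISS | VC [27]
  [4] addr=0xbd blk=23 s=3: MISS | VC [27, 11]
  [5] addr=0xb9 blk=23 s=3: L1-HIT | VC [27, 11]
  [6] addr=0x7b blk=15 s=3: MISS | VC [27, 11, 23]
  [7] addr=0x5c blk=11 s=3: VC-HIT | VC [27, 15, 23]
  [8] addr=0xbb blk=23 s=3: VC-HIT | VC [27, 15, 11]
  [9] addr=0xdc blk=27 s=3: VC-HIT | VC [23, 15, 11]
  [10] addr=0x7b blk=15 s=3: VC-HIT | VC [23, 27, 11]
  [11] addr=0xbe blk=23 s=3: VC-HIT | VC [15, 27, 11]
  [12] addr=0x6b blk=13 s=1: L1-HIT | VC [15, 27, 11]
  [13] addr=0xb8 blk=23 s=3: L1-HIT | VC [15, 27, 11]
  [14] addr=0xbc blk=23 s=3: L1-HIT | VC [15, 27, 11]
  [15] addr=0x59 blk=11 s=3: VC-HIT | VC [15, 27, 23]

SEQ = [MISS, L1-HIT, MISS, MISS, MISS, L1-HIT, MISS, VC-HIT, VC-HIT, VC-HIT, VC-HIT, VC-HIT, L1-HIT, L1-HIT, L1-HIT, VC-HIT]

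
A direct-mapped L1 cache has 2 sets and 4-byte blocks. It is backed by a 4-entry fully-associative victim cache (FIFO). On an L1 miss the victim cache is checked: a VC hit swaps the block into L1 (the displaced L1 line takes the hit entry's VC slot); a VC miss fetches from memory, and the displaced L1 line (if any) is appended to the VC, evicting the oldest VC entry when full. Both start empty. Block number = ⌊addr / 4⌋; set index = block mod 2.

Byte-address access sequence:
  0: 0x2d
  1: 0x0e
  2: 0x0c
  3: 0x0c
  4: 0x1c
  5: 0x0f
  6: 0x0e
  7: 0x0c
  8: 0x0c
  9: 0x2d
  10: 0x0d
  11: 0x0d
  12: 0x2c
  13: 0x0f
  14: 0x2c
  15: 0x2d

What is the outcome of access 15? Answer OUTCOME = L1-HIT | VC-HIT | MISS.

OUTCOME = L1-HIT

0: 0x2d (blk 11, set 1) → MISS  vc=[]
1: 0xe (blk 3, set 1) → MISS  vc=[11]
2: 0xc (blk 3, set 1) → L1-HIT  vc=[11]
3: 0xc (blk 3, set 1) → L1-HIT  vc=[11]
4: 0x1c (blk 7, set 1) → MISS  vc=[11, 3]
5: 0xf (blk 3, set 1) → VC-HIT  vc=[11, 7]
6: 0xe (blk 3, set 1) → L1-HIT  vc=[11, 7]
7: 0xc (blk 3, set 1) → L1-HIT  vc=[11, 7]
8: 0xc (blk 3, set 1) → L1-HIT  vc=[11, 7]
9: 0x2d (blk 11, set 1) → VC-HIT  vc=[3, 7]
10: 0xd (blk 3, set 1) → VC-HIT  vc=[11, 7]
11: 0xd (blk 3, set 1) → L1-HIT  vc=[11, 7]
12: 0x2c (blk 11, set 1) → VC-HIT  vc=[3, 7]
13: 0xf (blk 3, set 1) → VC-HIT  vc=[11, 7]
14: 0x2c (blk 11, set 1) → VC-HIT  vc=[3, 7]
15: 0x2d (blk 11, set 1) → L1-HIT  vc=[3, 7]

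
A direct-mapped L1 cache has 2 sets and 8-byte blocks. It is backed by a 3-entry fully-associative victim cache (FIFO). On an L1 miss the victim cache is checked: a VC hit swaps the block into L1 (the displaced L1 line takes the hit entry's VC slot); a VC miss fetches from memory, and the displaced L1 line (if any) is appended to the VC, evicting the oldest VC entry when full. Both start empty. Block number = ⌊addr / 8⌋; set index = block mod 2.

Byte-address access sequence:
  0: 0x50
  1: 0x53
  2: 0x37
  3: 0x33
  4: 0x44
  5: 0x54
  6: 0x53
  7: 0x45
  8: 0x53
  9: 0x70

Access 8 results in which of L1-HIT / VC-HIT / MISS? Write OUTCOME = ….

#0 0x50→b10/s0 MISS; vc=[]
#1 0x53→b10/s0 L1-HIT; vc=[]
#2 0x37→b6/s0 MISS; vc=[10]
#3 0x33→b6/s0 L1-HIT; vc=[10]
#4 0x44→b8/s0 MISS; vc=[10,6]
#5 0x54→b10/s0 VC-HIT; vc=[8,6]
#6 0x53→b10/s0 L1-HIT; vc=[8,6]
#7 0x45→b8/s0 VC-HIT; vc=[10,6]
#8 0x53→b10/s0 VC-HIT; vc=[8,6]
#9 0x70→b14/s0 MISS; vc=[8,6,10]

OUTCOME = VC-HIT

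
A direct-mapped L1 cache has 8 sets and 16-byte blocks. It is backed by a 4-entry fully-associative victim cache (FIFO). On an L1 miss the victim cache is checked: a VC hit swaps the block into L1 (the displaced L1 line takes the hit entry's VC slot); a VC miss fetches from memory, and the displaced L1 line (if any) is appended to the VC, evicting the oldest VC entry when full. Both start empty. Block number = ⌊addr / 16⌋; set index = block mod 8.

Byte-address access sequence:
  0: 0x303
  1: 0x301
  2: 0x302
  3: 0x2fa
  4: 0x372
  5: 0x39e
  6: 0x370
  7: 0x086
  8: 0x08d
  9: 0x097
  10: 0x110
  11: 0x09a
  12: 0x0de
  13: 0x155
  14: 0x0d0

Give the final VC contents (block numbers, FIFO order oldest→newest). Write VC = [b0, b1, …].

VC = [48, 57, 17, 21]

  [0] addr=0x303 blk=48 s=0: MISS | VC []
  [1] addr=0x301 blk=48 s=0: L1-HIT | VC []
  [2] addr=0x302 blk=48 s=0: L1-HIT | VC []
  [3] addr=0x2fa blk=47 s=7: MISS | VC []
  [4] addr=0x372 blk=55 s=7: MISS | VC [47]
  [5] addr=0x39e blk=57 s=1: MISS | VC [47]
  [6] addr=0x370 blk=55 s=7: L1-HIT | VC [47]
  [7] addr=0x86 blk=8 s=0: MISS | VC [47, 48]
  [8] addr=0x8d blk=8 s=0: L1-HIT | VC [47, 48]
  [9] addr=0x97 blk=9 s=1: MISS | VC [47, 48, 57]
  [10] addr=0x110 blk=17 s=1: MISS | VC [47, 48, 57, 9]
  [11] addr=0x9a blk=9 s=1: VC-HIT | VC [47, 48, 57, 17]
  [12] addr=0xde blk=13 s=5: MISS | VC [47, 48, 57, 17]
  [13] addr=0x155 blk=21 s=5: MISS | VC [48, 57, 17, 13]
  [14] addr=0xd0 blk=13 s=5: VC-HIT | VC [48, 57, 17, 21]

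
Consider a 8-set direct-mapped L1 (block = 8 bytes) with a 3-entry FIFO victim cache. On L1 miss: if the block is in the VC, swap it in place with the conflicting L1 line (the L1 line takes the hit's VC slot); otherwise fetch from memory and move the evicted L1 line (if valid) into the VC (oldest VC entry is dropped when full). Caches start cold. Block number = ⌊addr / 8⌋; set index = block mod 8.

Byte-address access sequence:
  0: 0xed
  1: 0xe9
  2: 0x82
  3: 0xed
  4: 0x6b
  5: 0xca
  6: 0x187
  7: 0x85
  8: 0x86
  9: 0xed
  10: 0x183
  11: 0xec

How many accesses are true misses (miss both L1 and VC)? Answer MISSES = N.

MISSES = 5

  [0] addr=0xed blk=29 s=5: MISS | VC []
  [1] addr=0xe9 blk=29 s=5: L1-HIT | VC []
  [2] addr=0x82 blk=16 s=0: MISS | VC []
  [3] addr=0xed blk=29 s=5: L1-HIT | VC []
  [4] addr=0x6b blk=13 s=5: MISS | VC [29]
  [5] addr=0xca blk=25 s=1: MISS | VC [29]
  [6] addr=0x187 blk=48 s=0: MISS | VC [29, 16]
  [7] addr=0x85 blk=16 s=0: VC-HIT | VC [29, 48]
  [8] addr=0x86 blk=16 s=0: L1-HIT | VC [29, 48]
  [9] addr=0xed blk=29 s=5: VC-HIT | VC [13, 48]
  [10] addr=0x183 blk=48 s=0: VC-HIT | VC [13, 16]
  [11] addr=0xec blk=29 s=5: L1-HIT | VC [13, 16]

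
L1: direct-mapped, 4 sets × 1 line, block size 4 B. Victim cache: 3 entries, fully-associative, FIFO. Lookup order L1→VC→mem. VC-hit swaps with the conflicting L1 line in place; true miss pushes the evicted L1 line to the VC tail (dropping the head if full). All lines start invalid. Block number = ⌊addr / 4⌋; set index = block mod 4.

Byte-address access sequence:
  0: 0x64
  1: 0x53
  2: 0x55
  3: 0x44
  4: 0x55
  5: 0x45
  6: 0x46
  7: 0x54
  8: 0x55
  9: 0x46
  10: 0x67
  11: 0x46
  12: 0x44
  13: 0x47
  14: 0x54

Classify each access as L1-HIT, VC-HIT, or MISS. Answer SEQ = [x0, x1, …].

SEQ = [MISS, MISS, MISS, MISS, VC-HIT, VC-HIT, L1-HIT, VC-HIT, L1-HIT, VC-HIT, VC-HIT, VC-HIT, L1-HIT, L1-HIT, VC-HIT]

#0 0x64→b25/s1 MISS; vc=[]
#1 0x53→b20/s0 MISS; vc=[]
#2 0x55→b21/s1 MISS; vc=[25]
#3 0x44→b17/s1 MISS; vc=[25,21]
#4 0x55→b21/s1 VC-HIT; vc=[25,17]
#5 0x45→b17/s1 VC-HIT; vc=[25,21]
#6 0x46→b17/s1 L1-HIT; vc=[25,21]
#7 0x54→b21/s1 VC-HIT; vc=[25,17]
#8 0x55→b21/s1 L1-HIT; vc=[25,17]
#9 0x46→b17/s1 VC-HIT; vc=[25,21]
#10 0x67→b25/s1 VC-HIT; vc=[17,21]
#11 0x46→b17/s1 VC-HIT; vc=[25,21]
#12 0x44→b17/s1 L1-HIT; vc=[25,21]
#13 0x47→b17/s1 L1-HIT; vc=[25,21]
#14 0x54→b21/s1 VC-HIT; vc=[25,17]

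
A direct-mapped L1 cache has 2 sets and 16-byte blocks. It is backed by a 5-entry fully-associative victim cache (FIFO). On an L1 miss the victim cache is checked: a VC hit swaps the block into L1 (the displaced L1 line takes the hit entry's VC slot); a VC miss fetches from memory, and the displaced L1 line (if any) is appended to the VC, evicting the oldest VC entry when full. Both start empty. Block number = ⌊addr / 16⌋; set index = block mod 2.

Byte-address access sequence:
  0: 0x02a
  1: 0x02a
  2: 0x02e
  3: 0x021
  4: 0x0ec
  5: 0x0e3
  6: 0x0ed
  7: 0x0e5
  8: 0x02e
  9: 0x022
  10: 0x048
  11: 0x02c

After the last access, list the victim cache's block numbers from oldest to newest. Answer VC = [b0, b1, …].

  [0] addr=0x2a blk=2 s=0: MISS | VC []
  [1] addr=0x2a blk=2 s=0: L1-HIT | VC []
  [2] addr=0x2e blk=2 s=0: L1-HIT | VC []
  [3] addr=0x21 blk=2 s=0: L1-HIT | VC []
  [4] addr=0xec blk=14 s=0: MISS | VC [2]
  [5] addr=0xe3 blk=14 s=0: L1-HIT | VC [2]
  [6] addr=0xed blk=14 s=0: L1-HIT | VC [2]
  [7] addr=0xe5 blk=14 s=0: L1-HIT | VC [2]
  [8] addr=0x2e blk=2 s=0: VC-HIT | VC [14]
  [9] addr=0x22 blk=2 s=0: L1-HIT | VC [14]
  [10] addr=0x48 blk=4 s=0: MISS | VC [14, 2]
  [11] addr=0x2c blk=2 s=0: VC-HIT | VC [14, 4]

VC = [14, 4]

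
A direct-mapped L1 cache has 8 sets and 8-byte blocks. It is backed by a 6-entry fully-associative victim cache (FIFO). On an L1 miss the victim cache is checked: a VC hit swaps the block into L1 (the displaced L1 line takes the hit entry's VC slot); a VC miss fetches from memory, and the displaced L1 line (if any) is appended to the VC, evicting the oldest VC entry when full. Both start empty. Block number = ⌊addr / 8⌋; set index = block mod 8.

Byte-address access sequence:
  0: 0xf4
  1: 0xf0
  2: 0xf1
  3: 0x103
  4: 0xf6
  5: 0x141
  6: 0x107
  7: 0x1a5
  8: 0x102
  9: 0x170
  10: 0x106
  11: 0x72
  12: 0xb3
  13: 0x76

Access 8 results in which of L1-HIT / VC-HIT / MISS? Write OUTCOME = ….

  [0] addr=0xf4 blk=30 s=6: MISS | VC []
  [1] addr=0xf0 blk=30 s=6: L1-HIT | VC []
  [2] addr=0xf1 blk=30 s=6: L1-HIT | VC []
  [3] addr=0x103 blk=32 s=0: MISS | VC []
  [4] addr=0xf6 blk=30 s=6: L1-HIT | VC []
  [5] addr=0x141 blk=40 s=0: MISS | VC [32]
  [6] addr=0x107 blk=32 s=0: VC-HIT | VC [40]
  [7] addr=0x1a5 blk=52 s=4: MISS | VC [40]
  [8] addr=0x102 blk=32 s=0: L1-HIT | VC [40]
  [9] addr=0x170 blk=46 s=6: MISS | VC [40, 30]
  [10] addr=0x106 blk=32 s=0: L1-HIT | VC [40, 30]
  [11] addr=0x72 blk=14 s=6: MISS | VC [40, 30, 46]
  [12] addr=0xb3 blk=22 s=6: MISS | VC [40, 30, 46, 14]
  [13] addr=0x76 blk=14 s=6: VC-HIT | VC [40, 30, 46, 22]

OUTCOME = L1-HIT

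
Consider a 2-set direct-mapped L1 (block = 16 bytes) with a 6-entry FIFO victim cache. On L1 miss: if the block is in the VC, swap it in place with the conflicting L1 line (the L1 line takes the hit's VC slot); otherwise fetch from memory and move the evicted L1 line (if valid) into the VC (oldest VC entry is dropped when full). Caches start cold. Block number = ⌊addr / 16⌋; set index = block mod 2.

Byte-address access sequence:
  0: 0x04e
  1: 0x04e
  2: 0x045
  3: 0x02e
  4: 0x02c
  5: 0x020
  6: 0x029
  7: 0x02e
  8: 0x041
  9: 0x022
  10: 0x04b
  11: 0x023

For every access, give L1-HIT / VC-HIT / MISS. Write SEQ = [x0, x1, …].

SEQ = [MISS, L1-HIT, L1-HIT, MISS, L1-HIT, L1-HIT, L1-HIT, L1-HIT, VC-HIT, VC-HIT, VC-HIT, VC-HIT]

0: 0x4e (blk 4, set 0) → MISS  vc=[]
1: 0x4e (blk 4, set 0) → L1-HIT  vc=[]
2: 0x45 (blk 4, set 0) → L1-HIT  vc=[]
3: 0x2e (blk 2, set 0) → MISS  vc=[4]
4: 0x2c (blk 2, set 0) → L1-HIT  vc=[4]
5: 0x20 (blk 2, set 0) → L1-HIT  vc=[4]
6: 0x29 (blk 2, set 0) → L1-HIT  vc=[4]
7: 0x2e (blk 2, set 0) → L1-HIT  vc=[4]
8: 0x41 (blk 4, set 0) → VC-HIT  vc=[2]
9: 0x22 (blk 2, set 0) → VC-HIT  vc=[4]
10: 0x4b (blk 4, set 0) → VC-HIT  vc=[2]
11: 0x23 (blk 2, set 0) → VC-HIT  vc=[4]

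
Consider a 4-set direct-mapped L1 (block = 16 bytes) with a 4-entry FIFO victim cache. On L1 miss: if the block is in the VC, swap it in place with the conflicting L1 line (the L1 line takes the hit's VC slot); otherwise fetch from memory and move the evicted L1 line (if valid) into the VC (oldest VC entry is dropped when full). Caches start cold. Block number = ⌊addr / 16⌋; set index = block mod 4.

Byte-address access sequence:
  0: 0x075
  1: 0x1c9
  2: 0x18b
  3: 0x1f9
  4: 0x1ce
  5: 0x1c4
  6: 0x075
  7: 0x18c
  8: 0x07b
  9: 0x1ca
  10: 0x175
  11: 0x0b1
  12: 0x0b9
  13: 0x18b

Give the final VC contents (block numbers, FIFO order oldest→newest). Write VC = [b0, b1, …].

VC = [28, 31, 7, 23]

  [0] addr=0x75 blk=7 s=3: MISS | VC []
  [1] addr=0x1c9 blk=28 s=0: MISS | VC []
  [2] addr=0x18b blk=24 s=0: MISS | VC [28]
  [3] addr=0x1f9 blk=31 s=3: MISS | VC [28, 7]
  [4] addr=0x1ce blk=28 s=0: VC-HIT | VC [24, 7]
  [5] addr=0x1c4 blk=28 s=0: L1-HIT | VC [24, 7]
  [6] addr=0x75 blk=7 s=3: VC-HIT | VC [24, 31]
  [7] addr=0x18c blk=24 s=0: VC-HIT | VC [28, 31]
  [8] addr=0x7b blk=7 s=3: L1-HIT | VC [28, 31]
  [9] addr=0x1ca blk=28 s=0: VC-HIT | VC [24, 31]
  [10] addr=0x175 blk=23 s=3: MISS | VC [24, 31, 7]
  [11] addr=0xb1 blk=11 s=3: MISS | VC [24, 31, 7, 23]
  [12] addr=0xb9 blk=11 s=3: L1-HIT | VC [24, 31, 7, 23]
  [13] addr=0x18b blk=24 s=0: VC-HIT | VC [28, 31, 7, 23]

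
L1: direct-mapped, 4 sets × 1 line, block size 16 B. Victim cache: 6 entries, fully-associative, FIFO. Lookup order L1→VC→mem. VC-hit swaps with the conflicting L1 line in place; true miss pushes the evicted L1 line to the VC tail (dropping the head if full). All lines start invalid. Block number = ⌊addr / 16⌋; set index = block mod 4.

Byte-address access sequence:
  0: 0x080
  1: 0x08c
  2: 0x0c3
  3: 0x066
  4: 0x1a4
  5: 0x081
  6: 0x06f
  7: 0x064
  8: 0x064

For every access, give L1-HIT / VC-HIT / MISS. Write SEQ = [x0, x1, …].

SEQ = [MISS, L1-HIT, MISS, MISS, MISS, VC-HIT, VC-HIT, L1-HIT, L1-HIT]

  [0] addr=0x80 blk=8 s=0: MISS | VC []
  [1] addr=0x8c blk=8 s=0: L1-HIT | VC []
  [2] addr=0xc3 blk=12 s=0: MISS | VC [8]
  [3] addr=0x66 blk=6 s=2: MISS | VC [8]
  [4] addr=0x1a4 blk=26 s=2: MISS | VC [8, 6]
  [5] addr=0x81 blk=8 s=0: VC-HIT | VC [12, 6]
  [6] addr=0x6f blk=6 s=2: VC-HIT | VC [12, 26]
  [7] addr=0x64 blk=6 s=2: L1-HIT | VC [12, 26]
  [8] addr=0x64 blk=6 s=2: L1-HIT | VC [12, 26]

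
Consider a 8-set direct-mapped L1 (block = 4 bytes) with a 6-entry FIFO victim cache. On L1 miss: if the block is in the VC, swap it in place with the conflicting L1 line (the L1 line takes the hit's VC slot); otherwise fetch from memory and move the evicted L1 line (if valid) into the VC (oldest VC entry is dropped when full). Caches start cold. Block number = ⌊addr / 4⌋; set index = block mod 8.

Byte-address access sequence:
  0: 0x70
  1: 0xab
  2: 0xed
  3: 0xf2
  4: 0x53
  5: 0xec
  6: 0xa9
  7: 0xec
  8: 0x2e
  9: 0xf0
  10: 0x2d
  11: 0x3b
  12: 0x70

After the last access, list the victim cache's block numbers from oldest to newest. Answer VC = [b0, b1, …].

  [0] addr=0x70 blk=28 s=4: MISS | VC []
  [1] addr=0xab blk=42 s=2: MISS | VC []
  [2] addr=0xed blk=59 s=3: MISS | VC []
  [3] addr=0xf2 blk=60 s=4: MISS | VC [28]
  [4] addr=0x53 blk=20 s=4: MISS | VC [28, 60]
  [5] addr=0xec blk=59 s=3: L1-HIT | VC [28, 60]
  [6] addr=0xa9 blk=42 s=2: L1-HIT | VC [28, 60]
  [7] addr=0xec blk=59 s=3: L1-HIT | VC [28, 60]
  [8] addr=0x2e blk=11 s=3: MISS | VC [28, 60, 59]
  [9] addr=0xf0 blk=60 s=4: VC-HIT | VC [28, 20, 59]
  [10] addr=0x2d blk=11 s=3: L1-HIT | VC [28, 20, 59]
  [11] addr=0x3b blk=14 s=6: MISS | VC [28, 20, 59]
  [12] addr=0x70 blk=28 s=4: VC-HIT | VC [60, 20, 59]

VC = [60, 20, 59]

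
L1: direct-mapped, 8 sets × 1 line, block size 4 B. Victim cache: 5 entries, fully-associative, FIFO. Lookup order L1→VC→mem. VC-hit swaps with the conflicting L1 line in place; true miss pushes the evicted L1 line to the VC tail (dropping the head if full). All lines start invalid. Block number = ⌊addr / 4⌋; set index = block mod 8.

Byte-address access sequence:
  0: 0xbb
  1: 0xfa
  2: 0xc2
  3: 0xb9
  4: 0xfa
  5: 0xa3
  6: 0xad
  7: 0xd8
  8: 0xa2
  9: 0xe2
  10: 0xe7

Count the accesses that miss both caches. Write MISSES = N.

MISSES = 8

  [0] addr=0xbb blk=46 s=6: MISS | VC []
  [1] addr=0xfa blk=62 s=6: MISS | VC [46]
  [2] addr=0xc2 blk=48 s=0: MISS | VC [46]
  [3] addr=0xb9 blk=46 s=6: VC-HIT | VC [62]
  [4] addr=0xfa blk=62 s=6: VC-HIT | VC [46]
  [5] addr=0xa3 blk=40 s=0: MISS | VC [46, 48]
  [6] addr=0xad blk=43 s=3: MISS | VC [46, 48]
  [7] addr=0xd8 blk=54 s=6: MISS | VC [46, 48, 62]
  [8] addr=0xa2 blk=40 s=0: L1-HIT | VC [46, 48, 62]
  [9] addr=0xe2 blk=56 s=0: MISS | VC [46, 48, 62, 40]
  [10] addr=0xe7 blk=57 s=1: MISS | VC [46, 48, 62, 40]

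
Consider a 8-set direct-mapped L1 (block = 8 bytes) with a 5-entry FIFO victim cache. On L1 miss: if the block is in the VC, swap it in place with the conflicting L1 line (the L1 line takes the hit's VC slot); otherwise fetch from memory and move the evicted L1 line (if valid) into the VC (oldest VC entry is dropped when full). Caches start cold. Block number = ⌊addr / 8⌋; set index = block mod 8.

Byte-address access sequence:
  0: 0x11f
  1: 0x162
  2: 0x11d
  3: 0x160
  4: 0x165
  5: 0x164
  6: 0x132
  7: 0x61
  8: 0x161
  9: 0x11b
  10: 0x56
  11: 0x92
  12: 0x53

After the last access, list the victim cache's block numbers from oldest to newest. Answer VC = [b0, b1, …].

VC = [12, 18]

#0 0x11f→b35/s3 MISS; vc=[]
#1 0x162→b44/s4 MISS; vc=[]
#2 0x11d→b35/s3 L1-HIT; vc=[]
#3 0x160→b44/s4 L1-HIT; vc=[]
#4 0x165→b44/s4 L1-HIT; vc=[]
#5 0x164→b44/s4 L1-HIT; vc=[]
#6 0x132→b38/s6 MISS; vc=[]
#7 0x61→b12/s4 MISS; vc=[44]
#8 0x161→b44/s4 VC-HIT; vc=[12]
#9 0x11b→b35/s3 L1-HIT; vc=[12]
#10 0x56→b10/s2 MISS; vc=[12]
#11 0x92→b18/s2 MISS; vc=[12,10]
#12 0x53→b10/s2 VC-HIT; vc=[12,18]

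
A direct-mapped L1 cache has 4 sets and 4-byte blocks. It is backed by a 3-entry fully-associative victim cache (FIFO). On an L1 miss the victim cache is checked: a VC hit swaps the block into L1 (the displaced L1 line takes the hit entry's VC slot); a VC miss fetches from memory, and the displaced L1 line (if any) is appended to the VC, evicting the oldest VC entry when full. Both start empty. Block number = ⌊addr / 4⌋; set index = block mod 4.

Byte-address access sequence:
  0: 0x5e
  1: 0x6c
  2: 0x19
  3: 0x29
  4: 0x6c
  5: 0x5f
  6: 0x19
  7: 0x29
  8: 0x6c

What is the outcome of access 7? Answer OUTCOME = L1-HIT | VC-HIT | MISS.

OUTCOME = VC-HIT

#0 0x5e→b23/s3 MISS; vc=[]
#1 0x6c→b27/s3 MISS; vc=[23]
#2 0x19→b6/s2 MISS; vc=[23]
#3 0x29→b10/s2 MISS; vc=[23,6]
#4 0x6c→b27/s3 L1-HIT; vc=[23,6]
#5 0x5f→b23/s3 VC-HIT; vc=[27,6]
#6 0x19→b6/s2 VC-HIT; vc=[27,10]
#7 0x29→b10/s2 VC-HIT; vc=[27,6]
#8 0x6c→b27/s3 VC-HIT; vc=[23,6]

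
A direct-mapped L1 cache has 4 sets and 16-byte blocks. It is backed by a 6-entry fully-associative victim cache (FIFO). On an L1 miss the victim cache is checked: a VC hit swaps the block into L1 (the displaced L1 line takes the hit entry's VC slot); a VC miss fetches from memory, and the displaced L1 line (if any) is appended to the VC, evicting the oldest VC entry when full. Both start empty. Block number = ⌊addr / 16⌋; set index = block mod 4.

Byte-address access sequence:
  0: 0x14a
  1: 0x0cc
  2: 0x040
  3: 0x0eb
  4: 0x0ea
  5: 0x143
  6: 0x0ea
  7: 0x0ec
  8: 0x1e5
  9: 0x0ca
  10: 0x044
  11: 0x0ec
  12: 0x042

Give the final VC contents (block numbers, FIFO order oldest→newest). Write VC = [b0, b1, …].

VC = [12, 20, 30]

#0 0x14a→b20/s0 MISS; vc=[]
#1 0xcc→b12/s0 MISS; vc=[20]
#2 0x40→b4/s0 MISS; vc=[20,12]
#3 0xeb→b14/s2 MISS; vc=[20,12]
#4 0xea→b14/s2 L1-HIT; vc=[20,12]
#5 0x143→b20/s0 VC-HIT; vc=[4,12]
#6 0xea→b14/s2 L1-HIT; vc=[4,12]
#7 0xec→b14/s2 L1-HIT; vc=[4,12]
#8 0x1e5→b30/s2 MISS; vc=[4,12,14]
#9 0xca→b12/s0 VC-HIT; vc=[4,20,14]
#10 0x44→b4/s0 VC-HIT; vc=[12,20,14]
#11 0xec→b14/s2 VC-HIT; vc=[12,20,30]
#12 0x42→b4/s0 L1-HIT; vc=[12,20,30]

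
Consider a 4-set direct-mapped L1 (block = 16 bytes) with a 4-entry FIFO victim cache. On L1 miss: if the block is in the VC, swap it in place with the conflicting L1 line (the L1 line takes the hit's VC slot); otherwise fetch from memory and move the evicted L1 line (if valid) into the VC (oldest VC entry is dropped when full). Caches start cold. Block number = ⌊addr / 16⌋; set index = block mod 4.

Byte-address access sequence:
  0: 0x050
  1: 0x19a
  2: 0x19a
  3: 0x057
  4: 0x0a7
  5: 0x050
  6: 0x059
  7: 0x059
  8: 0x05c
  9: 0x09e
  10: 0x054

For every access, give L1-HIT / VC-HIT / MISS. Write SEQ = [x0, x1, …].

  [0] addr=0x50 blk=5 s=1: MISS | VC []
  [1] addr=0x19a blk=25 s=1: MISS | VC [5]
  [2] addr=0x19a blk=25 s=1: L1-HIT | VC [5]
  [3] addr=0x57 blk=5 s=1: VC-HIT | VC [25]
  [4] addr=0xa7 blk=10 s=2: MISS | VC [25]
  [5] addr=0x50 blk=5 s=1: L1-HIT | VC [25]
  [6] addr=0x59 blk=5 s=1: L1-HIT | VC [25]
  [7] addr=0x59 blk=5 s=1: L1-HIT | VC [25]
  [8] addr=0x5c blk=5 s=1: L1-HIT | VC [25]
  [9] addr=0x9e blk=9 s=1: MISS | VC [25, 5]
  [10] addr=0x54 blk=5 s=1: VC-HIT | VC [25, 9]

SEQ = [MISS, MISS, L1-HIT, VC-HIT, MISS, L1-HIT, L1-HIT, L1-HIT, L1-HIT, MISS, VC-HIT]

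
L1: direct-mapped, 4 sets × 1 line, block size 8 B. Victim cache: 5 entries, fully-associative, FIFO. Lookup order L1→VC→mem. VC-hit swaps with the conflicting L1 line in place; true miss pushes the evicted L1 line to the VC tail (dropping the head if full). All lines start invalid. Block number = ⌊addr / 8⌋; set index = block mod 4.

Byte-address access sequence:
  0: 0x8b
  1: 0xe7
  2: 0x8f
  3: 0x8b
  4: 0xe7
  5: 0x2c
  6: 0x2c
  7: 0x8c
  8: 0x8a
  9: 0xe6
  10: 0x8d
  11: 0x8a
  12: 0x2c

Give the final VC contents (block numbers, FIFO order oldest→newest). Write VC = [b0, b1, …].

  [0] addr=0x8b blk=17 s=1: MISS | VC []
  [1] addr=0xe7 blk=28 s=0: MISS | VC []
  [2] addr=0x8f blk=17 s=1: L1-HIT | VC []
  [3] addr=0x8b blk=17 s=1: L1-HIT | VC []
  [4] addr=0xe7 blk=28 s=0: L1-HIT | VC []
  [5] addr=0x2c blk=5 s=1: MISS | VC [17]
  [6] addr=0x2c blk=5 s=1: L1-HIT | VC [17]
  [7] addr=0x8c blk=17 s=1: VC-HIT | VC [5]
  [8] addr=0x8a blk=17 s=1: L1-HIT | VC [5]
  [9] addr=0xe6 blk=28 s=0: L1-HIT | VC [5]
  [10] addr=0x8d blk=17 s=1: L1-HIT | VC [5]
  [11] addr=0x8a blk=17 s=1: L1-HIT | VC [5]
  [12] addr=0x2c blk=5 s=1: VC-HIT | VC [17]

VC = [17]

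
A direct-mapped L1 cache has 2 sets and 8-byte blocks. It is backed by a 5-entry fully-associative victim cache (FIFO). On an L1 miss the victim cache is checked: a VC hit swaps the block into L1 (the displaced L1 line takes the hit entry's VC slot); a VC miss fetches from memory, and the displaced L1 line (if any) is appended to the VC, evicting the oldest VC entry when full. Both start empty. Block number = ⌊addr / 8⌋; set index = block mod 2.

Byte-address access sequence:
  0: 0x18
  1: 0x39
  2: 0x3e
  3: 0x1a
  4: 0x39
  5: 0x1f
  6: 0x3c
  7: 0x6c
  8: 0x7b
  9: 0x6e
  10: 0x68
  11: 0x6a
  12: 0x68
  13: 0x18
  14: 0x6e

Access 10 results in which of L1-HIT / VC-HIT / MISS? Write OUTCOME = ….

OUTCOME = L1-HIT

  [0] addr=0x18 blk=3 s=1: MISS | VC []
  [1] addr=0x39 blk=7 s=1: MISS | VC [3]
  [2] addr=0x3e blk=7 s=1: L1-HIT | VC [3]
  [3] addr=0x1a blk=3 s=1: VC-HIT | VC [7]
  [4] addr=0x39 blk=7 s=1: VC-HIT | VC [3]
  [5] addr=0x1f blk=3 s=1: VC-HIT | VC [7]
  [6] addr=0x3c blk=7 s=1: VC-HIT | VC [3]
  [7] addr=0x6c blk=13 s=1: MISS | VC [3, 7]
  [8] addr=0x7b blk=15 s=1: MISS | VC [3, 7, 13]
  [9] addr=0x6e blk=13 s=1: VC-HIT | VC [3, 7, 15]
  [10] addr=0x68 blk=13 s=1: L1-HIT | VC [3, 7, 15]
  [11] addr=0x6a blk=13 s=1: L1-HIT | VC [3, 7, 15]
  [12] addr=0x68 blk=13 s=1: L1-HIT | VC [3, 7, 15]
  [13] addr=0x18 blk=3 s=1: VC-HIT | VC [13, 7, 15]
  [14] addr=0x6e blk=13 s=1: VC-HIT | VC [3, 7, 15]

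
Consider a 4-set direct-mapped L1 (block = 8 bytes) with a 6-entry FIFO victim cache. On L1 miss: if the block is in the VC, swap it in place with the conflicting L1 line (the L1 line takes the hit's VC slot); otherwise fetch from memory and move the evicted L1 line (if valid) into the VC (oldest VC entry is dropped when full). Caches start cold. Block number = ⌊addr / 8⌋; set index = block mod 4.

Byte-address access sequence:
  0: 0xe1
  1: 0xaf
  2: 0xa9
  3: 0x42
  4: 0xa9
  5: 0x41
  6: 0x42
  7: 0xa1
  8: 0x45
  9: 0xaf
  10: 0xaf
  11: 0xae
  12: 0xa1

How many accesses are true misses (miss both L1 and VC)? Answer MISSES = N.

#0 0xe1→b28/s0 MISS; vc=[]
#1 0xaf→b21/s1 MISS; vc=[]
#2 0xa9→b21/s1 L1-HIT; vc=[]
#3 0x42→b8/s0 MISS; vc=[28]
#4 0xa9→b21/s1 L1-HIT; vc=[28]
#5 0x41→b8/s0 L1-HIT; vc=[28]
#6 0x42→b8/s0 L1-HIT; vc=[28]
#7 0xa1→b20/s0 MISS; vc=[28,8]
#8 0x45→b8/s0 VC-HIT; vc=[28,20]
#9 0xaf→b21/s1 L1-HIT; vc=[28,20]
#10 0xaf→b21/s1 L1-HIT; vc=[28,20]
#11 0xae→b21/s1 L1-HIT; vc=[28,20]
#12 0xa1→b20/s0 VC-HIT; vc=[28,8]

MISSES = 4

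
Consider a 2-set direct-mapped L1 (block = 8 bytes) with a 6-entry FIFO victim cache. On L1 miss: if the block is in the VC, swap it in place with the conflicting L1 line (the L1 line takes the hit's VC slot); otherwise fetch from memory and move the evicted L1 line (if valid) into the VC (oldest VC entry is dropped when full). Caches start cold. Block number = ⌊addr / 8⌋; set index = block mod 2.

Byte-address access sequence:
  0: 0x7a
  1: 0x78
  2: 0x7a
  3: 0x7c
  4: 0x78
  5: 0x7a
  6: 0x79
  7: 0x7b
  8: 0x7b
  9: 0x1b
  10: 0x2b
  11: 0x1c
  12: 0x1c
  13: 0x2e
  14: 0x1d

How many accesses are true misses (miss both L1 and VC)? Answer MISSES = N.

MISSES = 3

  [0] addr=0x7a blk=15 s=1: MISS | VC []
  [1] addr=0x78 blk=15 s=1: L1-HIT | VC []
  [2] addr=0x7a blk=15 s=1: L1-HIT | VC []
  [3] addr=0x7c blk=15 s=1: L1-HIT | VC []
  [4] addr=0x78 blk=15 s=1: L1-HIT | VC []
  [5] addr=0x7a blk=15 s=1: L1-HIT | VC []
  [6] addr=0x79 blk=15 s=1: L1-HIT | VC []
  [7] addr=0x7b blk=15 s=1: L1-HIT | VC []
  [8] addr=0x7b blk=15 s=1: L1-HIT | VC []
  [9] addr=0x1b blk=3 s=1: MISS | VC [15]
  [10] addr=0x2b blk=5 s=1: MISS | VC [15, 3]
  [11] addr=0x1c blk=3 s=1: VC-HIT | VC [15, 5]
  [12] addr=0x1c blk=3 s=1: L1-HIT | VC [15, 5]
  [13] addr=0x2e blk=5 s=1: VC-HIT | VC [15, 3]
  [14] addr=0x1d blk=3 s=1: VC-HIT | VC [15, 5]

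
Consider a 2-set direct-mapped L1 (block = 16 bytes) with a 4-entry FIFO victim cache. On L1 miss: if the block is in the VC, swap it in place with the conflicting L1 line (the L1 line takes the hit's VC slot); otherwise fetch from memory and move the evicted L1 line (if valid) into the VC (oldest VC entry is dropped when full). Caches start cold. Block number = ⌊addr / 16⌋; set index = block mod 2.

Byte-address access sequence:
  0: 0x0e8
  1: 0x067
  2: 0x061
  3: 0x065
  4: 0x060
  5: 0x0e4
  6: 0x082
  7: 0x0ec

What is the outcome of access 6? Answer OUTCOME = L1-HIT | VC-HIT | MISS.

#0 0xe8→b14/s0 MISS; vc=[]
#1 0x67→b6/s0 MISS; vc=[14]
#2 0x61→b6/s0 L1-HIT; vc=[14]
#3 0x65→b6/s0 L1-HIT; vc=[14]
#4 0x60→b6/s0 L1-HIT; vc=[14]
#5 0xe4→b14/s0 VC-HIT; vc=[6]
#6 0x82→b8/s0 MISS; vc=[6,14]
#7 0xec→b14/s0 VC-HIT; vc=[6,8]

OUTCOME = MISS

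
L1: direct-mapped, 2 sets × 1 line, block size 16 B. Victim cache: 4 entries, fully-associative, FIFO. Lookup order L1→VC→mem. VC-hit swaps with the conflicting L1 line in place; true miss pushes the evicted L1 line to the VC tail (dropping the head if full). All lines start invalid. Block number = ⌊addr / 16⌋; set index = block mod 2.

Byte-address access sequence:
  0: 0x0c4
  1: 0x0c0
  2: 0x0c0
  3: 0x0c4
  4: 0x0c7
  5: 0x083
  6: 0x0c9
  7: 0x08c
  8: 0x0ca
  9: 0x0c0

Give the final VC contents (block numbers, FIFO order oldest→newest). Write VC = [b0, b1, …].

VC = [8]

  [0] addr=0xc4 blk=12 s=0: MISS | VC []
  [1] addr=0xc0 blk=12 s=0: L1-HIT | VC []
  [2] addr=0xc0 blk=12 s=0: L1-HIT | VC []
  [3] addr=0xc4 blk=12 s=0: L1-HIT | VC []
  [4] addr=0xc7 blk=12 s=0: L1-HIT | VC []
  [5] addr=0x83 blk=8 s=0: MISS | VC [12]
  [6] addr=0xc9 blk=12 s=0: VC-HIT | VC [8]
  [7] addr=0x8c blk=8 s=0: VC-HIT | VC [12]
  [8] addr=0xca blk=12 s=0: VC-HIT | VC [8]
  [9] addr=0xc0 blk=12 s=0: L1-HIT | VC [8]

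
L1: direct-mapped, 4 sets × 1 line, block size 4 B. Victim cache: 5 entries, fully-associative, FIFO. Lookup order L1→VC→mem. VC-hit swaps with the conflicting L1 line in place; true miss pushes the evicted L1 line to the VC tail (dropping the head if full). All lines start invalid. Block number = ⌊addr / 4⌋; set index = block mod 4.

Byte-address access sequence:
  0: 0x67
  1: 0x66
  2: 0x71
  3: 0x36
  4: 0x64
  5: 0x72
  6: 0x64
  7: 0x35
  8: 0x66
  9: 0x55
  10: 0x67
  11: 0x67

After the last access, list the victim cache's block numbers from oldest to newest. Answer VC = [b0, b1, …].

VC = [13, 21]

#0 0x67→b25/s1 MISS; vc=[]
#1 0x66→b25/s1 L1-HIT; vc=[]
#2 0x71→b28/s0 MISS; vc=[]
#3 0x36→b13/s1 MISS; vc=[25]
#4 0x64→b25/s1 VC-HIT; vc=[13]
#5 0x72→b28/s0 L1-HIT; vc=[13]
#6 0x64→b25/s1 L1-HIT; vc=[13]
#7 0x35→b13/s1 VC-HIT; vc=[25]
#8 0x66→b25/s1 VC-HIT; vc=[13]
#9 0x55→b21/s1 MISS; vc=[13,25]
#10 0x67→b25/s1 VC-HIT; vc=[13,21]
#11 0x67→b25/s1 L1-HIT; vc=[13,21]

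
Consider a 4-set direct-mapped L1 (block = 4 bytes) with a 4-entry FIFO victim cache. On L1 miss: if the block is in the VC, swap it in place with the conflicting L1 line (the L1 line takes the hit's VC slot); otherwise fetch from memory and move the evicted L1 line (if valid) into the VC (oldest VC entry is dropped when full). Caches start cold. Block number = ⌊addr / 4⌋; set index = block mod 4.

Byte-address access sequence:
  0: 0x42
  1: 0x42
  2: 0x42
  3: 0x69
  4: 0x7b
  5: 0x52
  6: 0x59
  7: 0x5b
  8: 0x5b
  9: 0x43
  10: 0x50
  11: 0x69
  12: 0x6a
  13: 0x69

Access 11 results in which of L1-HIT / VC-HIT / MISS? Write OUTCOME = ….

OUTCOME = VC-HIT

#0 0x42→b16/s0 MISS; vc=[]
#1 0x42→b16/s0 L1-HIT; vc=[]
#2 0x42→b16/s0 L1-HIT; vc=[]
#3 0x69→b26/s2 MISS; vc=[]
#4 0x7b→b30/s2 MISS; vc=[26]
#5 0x52→b20/s0 MISS; vc=[26,16]
#6 0x59→b22/s2 MISS; vc=[26,16,30]
#7 0x5b→b22/s2 L1-HIT; vc=[26,16,30]
#8 0x5b→b22/s2 L1-HIT; vc=[26,16,30]
#9 0x43→b16/s0 VC-HIT; vc=[26,20,30]
#10 0x50→b20/s0 VC-HIT; vc=[26,16,30]
#11 0x69→b26/s2 VC-HIT; vc=[22,16,30]
#12 0x6a→b26/s2 L1-HIT; vc=[22,16,30]
#13 0x69→b26/s2 L1-HIT; vc=[22,16,30]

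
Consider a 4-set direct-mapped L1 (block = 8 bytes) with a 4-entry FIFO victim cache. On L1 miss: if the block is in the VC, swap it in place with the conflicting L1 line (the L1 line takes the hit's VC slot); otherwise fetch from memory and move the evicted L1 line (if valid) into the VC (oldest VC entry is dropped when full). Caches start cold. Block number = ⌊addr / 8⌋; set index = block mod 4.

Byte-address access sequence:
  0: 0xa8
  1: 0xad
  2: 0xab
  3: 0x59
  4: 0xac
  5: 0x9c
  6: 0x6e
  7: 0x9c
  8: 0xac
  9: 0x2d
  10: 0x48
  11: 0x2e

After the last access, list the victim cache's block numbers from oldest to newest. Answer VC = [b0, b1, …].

#0 0xa8→b21/s1 MISS; vc=[]
#1 0xad→b21/s1 L1-HIT; vc=[]
#2 0xab→b21/s1 L1-HIT; vc=[]
#3 0x59→b11/s3 MISS; vc=[]
#4 0xac→b21/s1 L1-HIT; vc=[]
#5 0x9c→b19/s3 MISS; vc=[11]
#6 0x6e→b13/s1 MISS; vc=[11,21]
#7 0x9c→b19/s3 L1-HIT; vc=[11,21]
#8 0xac→b21/s1 VC-HIT; vc=[11,13]
#9 0x2d→b5/s1 MISS; vc=[11,13,21]
#10 0x48→b9/s1 MISS; vc=[11,13,21,5]
#11 0x2e→b5/s1 VC-HIT; vc=[11,13,21,9]

VC = [11, 13, 21, 9]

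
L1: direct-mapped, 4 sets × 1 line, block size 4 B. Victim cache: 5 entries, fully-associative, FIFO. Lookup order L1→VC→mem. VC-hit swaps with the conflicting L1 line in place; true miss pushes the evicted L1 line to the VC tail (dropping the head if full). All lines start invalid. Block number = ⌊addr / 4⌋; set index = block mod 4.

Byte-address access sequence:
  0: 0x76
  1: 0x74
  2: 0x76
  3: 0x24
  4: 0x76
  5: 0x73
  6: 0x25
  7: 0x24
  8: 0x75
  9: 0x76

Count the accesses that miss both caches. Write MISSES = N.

  [0] addr=0x76 blk=29 s=1: MISS | VC []
  [1] addr=0x74 blk=29 s=1: L1-HIT | VC []
  [2] addr=0x76 blk=29 s=1: L1-HIT | VC []
  [3] addr=0x24 blk=9 s=1: MISS | VC [29]
  [4] addr=0x76 blk=29 s=1: VC-HIT | VC [9]
  [5] addr=0x73 blk=28 s=0: MISS | VC [9]
  [6] addr=0x25 blk=9 s=1: VC-HIT | VC [29]
  [7] addr=0x24 blk=9 s=1: L1-HIT | VC [29]
  [8] addr=0x75 blk=29 s=1: VC-HIT | VC [9]
  [9] addr=0x76 blk=29 s=1: L1-HIT | VC [9]

MISSES = 3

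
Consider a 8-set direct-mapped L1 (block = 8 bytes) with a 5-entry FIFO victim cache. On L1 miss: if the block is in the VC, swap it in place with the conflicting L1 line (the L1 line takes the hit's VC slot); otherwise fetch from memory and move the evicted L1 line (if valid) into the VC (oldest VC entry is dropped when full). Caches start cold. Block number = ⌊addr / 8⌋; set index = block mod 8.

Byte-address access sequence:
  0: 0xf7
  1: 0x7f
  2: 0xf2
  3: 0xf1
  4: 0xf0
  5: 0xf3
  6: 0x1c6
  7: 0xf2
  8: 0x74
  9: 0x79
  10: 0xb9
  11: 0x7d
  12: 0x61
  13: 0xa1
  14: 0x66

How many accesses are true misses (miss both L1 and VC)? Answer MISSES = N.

MISSES = 7

0: 0xf7 (blk 30, set 6) → MISS  vc=[]
1: 0x7f (blk 15, set 7) → MISS  vc=[]
2: 0xf2 (blk 30, set 6) → L1-HIT  vc=[]
3: 0xf1 (blk 30, set 6) → L1-HIT  vc=[]
4: 0xf0 (blk 30, set 6) → L1-HIT  vc=[]
5: 0xf3 (blk 30, set 6) → L1-HIT  vc=[]
6: 0x1c6 (blk 56, set 0) → MISS  vc=[]
7: 0xf2 (blk 30, set 6) → L1-HIT  vc=[]
8: 0x74 (blk 14, set 6) → MISS  vc=[30]
9: 0x79 (blk 15, set 7) → L1-HIT  vc=[30]
10: 0xb9 (blk 23, set 7) → MISS  vc=[30, 15]
11: 0x7d (blk 15, set 7) → VC-HIT  vc=[30, 23]
12: 0x61 (blk 12, set 4) → MISS  vc=[30, 23]
13: 0xa1 (blk 20, set 4) → MISS  vc=[30, 23, 12]
14: 0x66 (blk 12, set 4) → VC-HIT  vc=[30, 23, 20]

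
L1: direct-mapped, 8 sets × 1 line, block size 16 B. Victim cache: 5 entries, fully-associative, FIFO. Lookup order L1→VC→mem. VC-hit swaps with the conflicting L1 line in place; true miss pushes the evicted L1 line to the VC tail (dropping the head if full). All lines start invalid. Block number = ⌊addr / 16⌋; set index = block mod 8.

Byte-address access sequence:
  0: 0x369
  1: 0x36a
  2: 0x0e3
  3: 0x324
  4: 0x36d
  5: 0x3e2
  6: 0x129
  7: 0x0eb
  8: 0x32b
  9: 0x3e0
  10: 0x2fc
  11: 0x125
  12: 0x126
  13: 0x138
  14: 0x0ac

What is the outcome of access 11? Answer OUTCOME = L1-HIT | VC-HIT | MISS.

#0 0x369→b54/s6 MISS; vc=[]
#1 0x36a→b54/s6 L1-HIT; vc=[]
#2 0xe3→b14/s6 MISS; vc=[54]
#3 0x324→b50/s2 MISS; vc=[54]
#4 0x36d→b54/s6 VC-HIT; vc=[14]
#5 0x3e2→b62/s6 MISS; vc=[14,54]
#6 0x129→b18/s2 MISS; vc=[14,54,50]
#7 0xeb→b14/s6 VC-HIT; vc=[62,54,50]
#8 0x32b→b50/s2 VC-HIT; vc=[62,54,18]
#9 0x3e0→b62/s6 VC-HIT; vc=[14,54,18]
#10 0x2fc→b47/s7 MISS; vc=[14,54,18]
#11 0x125→b18/s2 VC-HIT; vc=[14,54,50]
#12 0x126→b18/s2 L1-HIT; vc=[14,54,50]
#13 0x138→b19/s3 MISS; vc=[14,54,50]
#14 0xac→b10/s2 MISS; vc=[14,54,50,18]

OUTCOME = VC-HIT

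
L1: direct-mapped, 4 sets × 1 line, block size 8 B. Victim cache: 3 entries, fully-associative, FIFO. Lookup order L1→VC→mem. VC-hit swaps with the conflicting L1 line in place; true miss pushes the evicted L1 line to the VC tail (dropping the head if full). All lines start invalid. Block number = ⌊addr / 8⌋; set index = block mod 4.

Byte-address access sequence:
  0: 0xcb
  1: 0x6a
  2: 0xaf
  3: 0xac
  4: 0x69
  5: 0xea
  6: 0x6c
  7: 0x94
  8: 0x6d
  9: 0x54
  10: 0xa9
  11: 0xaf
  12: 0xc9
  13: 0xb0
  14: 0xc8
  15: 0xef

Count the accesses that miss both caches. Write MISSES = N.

MISSES = 9

#0 0xcb→b25/s1 MISS; vc=[]
#1 0x6a→b13/s1 MISS; vc=[25]
#2 0xaf→b21/s1 MISS; vc=[25,13]
#3 0xac→b21/s1 L1-HIT; vc=[25,13]
#4 0x69→b13/s1 VC-HIT; vc=[25,21]
#5 0xea→b29/s1 MISS; vc=[25,21,13]
#6 0x6c→b13/s1 VC-HIT; vc=[25,21,29]
#7 0x94→b18/s2 MISS; vc=[25,21,29]
#8 0x6d→b13/s1 L1-HIT; vc=[25,21,29]
#9 0x54→b10/s2 MISS; vc=[21,29,18]
#10 0xa9→b21/s1 VC-HIT; vc=[13,29,18]
#11 0xaf→b21/s1 L1-HIT; vc=[13,29,18]
#12 0xc9→b25/s1 MISS; vc=[29,18,21]
#13 0xb0→b22/s2 MISS; vc=[18,21,10]
#14 0xc8→b25/s1 L1-HIT; vc=[18,21,10]
#15 0xef→b29/s1 MISS; vc=[21,10,25]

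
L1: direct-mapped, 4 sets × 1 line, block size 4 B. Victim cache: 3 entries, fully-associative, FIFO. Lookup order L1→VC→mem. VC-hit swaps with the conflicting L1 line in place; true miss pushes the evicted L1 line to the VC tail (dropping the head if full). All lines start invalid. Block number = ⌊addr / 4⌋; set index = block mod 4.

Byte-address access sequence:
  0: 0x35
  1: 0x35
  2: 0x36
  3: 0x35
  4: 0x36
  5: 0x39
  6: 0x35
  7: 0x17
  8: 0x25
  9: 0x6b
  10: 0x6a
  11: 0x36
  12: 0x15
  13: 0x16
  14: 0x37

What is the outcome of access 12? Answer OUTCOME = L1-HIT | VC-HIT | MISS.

0: 0x35 (blk 13, set 1) → MISS  vc=[]
1: 0x35 (blk 13, set 1) → L1-HIT  vc=[]
2: 0x36 (blk 13, set 1) → L1-HIT  vc=[]
3: 0x35 (blk 13, set 1) → L1-HIT  vc=[]
4: 0x36 (blk 13, set 1) → L1-HIT  vc=[]
5: 0x39 (blk 14, set 2) → MISS  vc=[]
6: 0x35 (blk 13, set 1) → L1-HIT  vc=[]
7: 0x17 (blk 5, set 1) → MISS  vc=[13]
8: 0x25 (blk 9, set 1) → MISS  vc=[13, 5]
9: 0x6b (blk 26, set 2) → MISS  vc=[13, 5, 14]
10: 0x6a (blk 26, set 2) → L1-HIT  vc=[13, 5, 14]
11: 0x36 (blk 13, set 1) → VC-HIT  vc=[9, 5, 14]
12: 0x15 (blk 5, set 1) → VC-HIT  vc=[9, 13, 14]
13: 0x16 (blk 5, set 1) → L1-HIT  vc=[9, 13, 14]
14: 0x37 (blk 13, set 1) → VC-HIT  vc=[9, 5, 14]

OUTCOME = VC-HIT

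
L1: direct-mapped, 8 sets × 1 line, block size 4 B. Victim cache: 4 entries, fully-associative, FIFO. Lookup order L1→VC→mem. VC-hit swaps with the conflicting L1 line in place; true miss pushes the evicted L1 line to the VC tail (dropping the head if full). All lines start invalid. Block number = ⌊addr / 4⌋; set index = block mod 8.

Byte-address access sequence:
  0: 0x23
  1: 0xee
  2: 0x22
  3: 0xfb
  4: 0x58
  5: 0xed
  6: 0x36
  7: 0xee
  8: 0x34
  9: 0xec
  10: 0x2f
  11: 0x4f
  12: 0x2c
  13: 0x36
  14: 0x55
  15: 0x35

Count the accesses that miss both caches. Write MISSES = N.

MISSES = 8

#0 0x23→b8/s0 MISS; vc=[]
#1 0xee→b59/s3 MISS; vc=[]
#2 0x22→b8/s0 L1-HIT; vc=[]
#3 0xfb→b62/s6 MISS; vc=[]
#4 0x58→b22/s6 MISS; vc=[62]
#5 0xed→b59/s3 L1-HIT; vc=[62]
#6 0x36→b13/s5 MISS; vc=[62]
#7 0xee→b59/s3 L1-HIT; vc=[62]
#8 0x34→b13/s5 L1-HIT; vc=[62]
#9 0xec→b59/s3 L1-HIT; vc=[62]
#10 0x2f→b11/s3 MISS; vc=[62,59]
#11 0x4f→b19/s3 MISS; vc=[62,59,11]
#12 0x2c→b11/s3 VC-HIT; vc=[62,59,19]
#13 0x36→b13/s5 L1-HIT; vc=[62,59,19]
#14 0x55→b21/s5 MISS; vc=[62,59,19,13]
#15 0x35→b13/s5 VC-HIT; vc=[62,59,19,21]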